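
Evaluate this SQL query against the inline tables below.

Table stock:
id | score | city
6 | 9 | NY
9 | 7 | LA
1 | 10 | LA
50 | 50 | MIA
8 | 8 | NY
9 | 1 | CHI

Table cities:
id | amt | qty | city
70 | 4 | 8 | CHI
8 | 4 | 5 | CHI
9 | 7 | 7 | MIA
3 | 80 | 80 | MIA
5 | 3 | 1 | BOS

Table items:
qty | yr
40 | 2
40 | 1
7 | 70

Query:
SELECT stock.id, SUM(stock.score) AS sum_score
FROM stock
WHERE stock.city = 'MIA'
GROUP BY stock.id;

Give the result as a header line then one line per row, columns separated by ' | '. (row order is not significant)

== RESULT ==
stock.id | sum_score
50 | 50

Derivation:
After WHERE (1 rows):
stock.id | stock.score | stock.city
50 | 50 | MIA
After GROUP BY (1 rows):
stock.id | sum_score
50 | 50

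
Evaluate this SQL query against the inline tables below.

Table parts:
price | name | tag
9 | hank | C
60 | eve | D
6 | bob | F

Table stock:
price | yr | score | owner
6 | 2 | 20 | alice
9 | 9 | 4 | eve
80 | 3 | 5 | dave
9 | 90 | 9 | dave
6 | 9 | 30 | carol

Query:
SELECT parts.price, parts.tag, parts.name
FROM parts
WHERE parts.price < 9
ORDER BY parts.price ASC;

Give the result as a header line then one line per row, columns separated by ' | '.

After WHERE (1 rows):
parts.price | parts.name | parts.tag
6 | bob | F
After SELECT (1 rows):
parts.price | parts.tag | parts.name
6 | F | bob
After ORDER BY (1 rows):
parts.price | parts.tag | parts.name
6 | F | bob

== RESULT ==
parts.price | parts.tag | parts.name
6 | F | bob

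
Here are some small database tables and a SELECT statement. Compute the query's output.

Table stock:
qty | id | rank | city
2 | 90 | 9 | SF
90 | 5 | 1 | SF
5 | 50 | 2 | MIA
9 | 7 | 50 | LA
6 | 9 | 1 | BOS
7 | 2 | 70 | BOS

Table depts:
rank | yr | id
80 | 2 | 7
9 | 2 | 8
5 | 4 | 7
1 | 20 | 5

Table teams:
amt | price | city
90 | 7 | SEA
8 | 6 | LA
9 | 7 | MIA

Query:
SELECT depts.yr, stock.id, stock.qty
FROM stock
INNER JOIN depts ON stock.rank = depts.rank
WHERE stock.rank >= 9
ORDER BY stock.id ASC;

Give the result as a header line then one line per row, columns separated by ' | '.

After JOIN depts (3 rows):
stock.qty | stock.id | stock.rank | stock.city | depts.rank | depts.yr | depts.id
2 | 90 | 9 | SF | 9 | 2 | 8
90 | 5 | 1 | SF | 1 | 20 | 5
6 | 9 | 1 | BOS | 1 | 20 | 5
After WHERE (1 rows):
stock.qty | stock.id | stock.rank | stock.city | depts.rank | depts.yr | depts.id
2 | 90 | 9 | SF | 9 | 2 | 8
After SELECT (1 rows):
depts.yr | stock.id | stock.qty
2 | 90 | 2
After ORDER BY (1 rows):
depts.yr | stock.id | stock.qty
2 | 90 | 2

== RESULT ==
depts.yr | stock.id | stock.qty
2 | 90 | 2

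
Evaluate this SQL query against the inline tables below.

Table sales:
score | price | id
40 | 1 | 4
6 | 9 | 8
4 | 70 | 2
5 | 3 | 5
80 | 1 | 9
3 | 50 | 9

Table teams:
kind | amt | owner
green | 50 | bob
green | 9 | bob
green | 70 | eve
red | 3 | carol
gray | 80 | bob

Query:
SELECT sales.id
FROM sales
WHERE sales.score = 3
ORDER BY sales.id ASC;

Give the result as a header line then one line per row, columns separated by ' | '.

== RESULT ==
sales.id
9

Derivation:
After WHERE (1 rows):
sales.score | sales.price | sales.id
3 | 50 | 9
After SELECT (1 rows):
sales.id
9
After ORDER BY (1 rows):
sales.id
9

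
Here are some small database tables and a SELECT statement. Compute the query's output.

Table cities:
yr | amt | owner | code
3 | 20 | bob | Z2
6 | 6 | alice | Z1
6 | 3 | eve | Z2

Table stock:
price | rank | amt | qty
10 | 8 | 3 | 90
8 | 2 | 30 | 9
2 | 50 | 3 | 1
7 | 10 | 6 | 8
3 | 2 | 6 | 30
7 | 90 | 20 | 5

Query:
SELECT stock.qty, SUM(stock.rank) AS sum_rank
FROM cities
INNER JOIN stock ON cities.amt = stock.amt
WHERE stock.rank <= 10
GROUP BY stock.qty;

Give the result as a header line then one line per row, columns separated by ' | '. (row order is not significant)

== RESULT ==
stock.qty | sum_rank
8 | 10
30 | 2
90 | 8

Derivation:
After JOIN stock (5 rows):
cities.yr | cities.amt | cities.owner | cities.code | stock.price | stock.rank | stock.amt | stock.qty
3 | 20 | bob | Z2 | 7 | 90 | 20 | 5
6 | 6 | alice | Z1 | 7 | 10 | 6 | 8
6 | 6 | alice | Z1 | 3 | 2 | 6 | 30
6 | 3 | eve | Z2 | 10 | 8 | 3 | 90
6 | 3 | eve | Z2 | 2 | 50 | 3 | 1
After WHERE (3 rows):
cities.yr | cities.amt | cities.owner | cities.code | stock.price | stock.rank | stock.amt | stock.qty
6 | 6 | alice | Z1 | 7 | 10 | 6 | 8
6 | 6 | alice | Z1 | 3 | 2 | 6 | 30
6 | 3 | eve | Z2 | 10 | 8 | 3 | 90
After GROUP BY (3 rows):
stock.qty | sum_rank
8 | 10
30 | 2
90 | 8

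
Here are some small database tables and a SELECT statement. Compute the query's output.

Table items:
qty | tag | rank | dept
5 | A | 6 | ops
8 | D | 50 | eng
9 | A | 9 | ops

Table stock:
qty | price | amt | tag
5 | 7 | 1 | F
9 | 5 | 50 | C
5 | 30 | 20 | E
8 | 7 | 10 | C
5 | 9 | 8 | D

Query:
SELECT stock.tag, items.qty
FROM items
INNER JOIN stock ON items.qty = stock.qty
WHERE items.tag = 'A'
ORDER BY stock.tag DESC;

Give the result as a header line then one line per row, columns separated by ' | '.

== RESULT ==
stock.tag | items.qty
F | 5
E | 5
D | 5
C | 9

Derivation:
After JOIN stock (5 rows):
items.qty | items.tag | items.rank | items.dept | stock.qty | stock.price | stock.amt | stock.tag
5 | A | 6 | ops | 5 | 7 | 1 | F
5 | A | 6 | ops | 5 | 30 | 20 | E
5 | A | 6 | ops | 5 | 9 | 8 | D
8 | D | 50 | eng | 8 | 7 | 10 | C
9 | A | 9 | ops | 9 | 5 | 50 | C
After WHERE (4 rows):
items.qty | items.tag | items.rank | items.dept | stock.qty | stock.price | stock.amt | stock.tag
5 | A | 6 | ops | 5 | 7 | 1 | F
5 | A | 6 | ops | 5 | 30 | 20 | E
5 | A | 6 | ops | 5 | 9 | 8 | D
9 | A | 9 | ops | 9 | 5 | 50 | C
After SELECT (4 rows):
stock.tag | items.qty
F | 5
E | 5
D | 5
C | 9
After ORDER BY (4 rows):
stock.tag | items.qty
F | 5
E | 5
D | 5
C | 9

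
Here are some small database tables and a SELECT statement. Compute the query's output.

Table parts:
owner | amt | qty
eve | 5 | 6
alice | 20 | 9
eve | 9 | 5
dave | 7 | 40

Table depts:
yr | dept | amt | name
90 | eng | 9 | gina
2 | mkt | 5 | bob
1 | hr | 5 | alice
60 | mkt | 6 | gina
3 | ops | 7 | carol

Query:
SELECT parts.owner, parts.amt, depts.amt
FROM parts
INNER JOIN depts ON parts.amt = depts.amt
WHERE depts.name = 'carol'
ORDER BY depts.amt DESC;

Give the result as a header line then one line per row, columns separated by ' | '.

== RESULT ==
parts.owner | parts.amt | depts.amt
dave | 7 | 7

Derivation:
After JOIN depts (4 rows):
parts.owner | parts.amt | parts.qty | depts.yr | depts.dept | depts.amt | depts.name
eve | 5 | 6 | 2 | mkt | 5 | bob
eve | 5 | 6 | 1 | hr | 5 | alice
eve | 9 | 5 | 90 | eng | 9 | gina
dave | 7 | 40 | 3 | ops | 7 | carol
After WHERE (1 rows):
parts.owner | parts.amt | parts.qty | depts.yr | depts.dept | depts.amt | depts.name
dave | 7 | 40 | 3 | ops | 7 | carol
After SELECT (1 rows):
parts.owner | parts.amt | depts.amt
dave | 7 | 7
After ORDER BY (1 rows):
parts.owner | parts.amt | depts.amt
dave | 7 | 7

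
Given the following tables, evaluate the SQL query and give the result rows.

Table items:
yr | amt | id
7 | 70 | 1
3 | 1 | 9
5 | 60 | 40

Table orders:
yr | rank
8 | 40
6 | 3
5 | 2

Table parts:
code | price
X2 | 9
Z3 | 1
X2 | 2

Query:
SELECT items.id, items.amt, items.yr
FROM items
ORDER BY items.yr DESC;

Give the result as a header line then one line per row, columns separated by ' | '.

After SELECT (3 rows):
items.id | items.amt | items.yr
1 | 70 | 7
9 | 1 | 3
40 | 60 | 5
After ORDER BY (3 rows):
items.id | items.amt | items.yr
1 | 70 | 7
40 | 60 | 5
9 | 1 | 3

== RESULT ==
items.id | items.amt | items.yr
1 | 70 | 7
40 | 60 | 5
9 | 1 | 3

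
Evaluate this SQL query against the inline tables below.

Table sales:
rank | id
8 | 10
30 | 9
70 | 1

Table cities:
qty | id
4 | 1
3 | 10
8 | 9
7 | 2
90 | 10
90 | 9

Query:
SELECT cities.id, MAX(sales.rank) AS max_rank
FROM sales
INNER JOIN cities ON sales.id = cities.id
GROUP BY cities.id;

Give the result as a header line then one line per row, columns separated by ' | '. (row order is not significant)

After JOIN cities (5 rows):
sales.rank | sales.id | cities.qty | cities.id
8 | 10 | 3 | 10
8 | 10 | 90 | 10
30 | 9 | 8 | 9
30 | 9 | 90 | 9
70 | 1 | 4 | 1
After GROUP BY (3 rows):
cities.id | max_rank
10 | 8
9 | 30
1 | 70

== RESULT ==
cities.id | max_rank
10 | 8
9 | 30
1 | 70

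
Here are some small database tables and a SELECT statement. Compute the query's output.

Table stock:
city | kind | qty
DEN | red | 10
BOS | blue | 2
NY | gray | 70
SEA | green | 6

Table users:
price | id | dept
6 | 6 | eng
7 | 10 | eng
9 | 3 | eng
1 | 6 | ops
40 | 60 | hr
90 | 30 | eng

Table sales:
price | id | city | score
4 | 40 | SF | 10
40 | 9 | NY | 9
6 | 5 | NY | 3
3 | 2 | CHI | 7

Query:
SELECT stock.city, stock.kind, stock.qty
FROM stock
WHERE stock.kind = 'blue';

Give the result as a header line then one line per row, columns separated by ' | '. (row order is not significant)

== RESULT ==
stock.city | stock.kind | stock.qty
BOS | blue | 2

Derivation:
After WHERE (1 rows):
stock.city | stock.kind | stock.qty
BOS | blue | 2
After SELECT (1 rows):
stock.city | stock.kind | stock.qty
BOS | blue | 2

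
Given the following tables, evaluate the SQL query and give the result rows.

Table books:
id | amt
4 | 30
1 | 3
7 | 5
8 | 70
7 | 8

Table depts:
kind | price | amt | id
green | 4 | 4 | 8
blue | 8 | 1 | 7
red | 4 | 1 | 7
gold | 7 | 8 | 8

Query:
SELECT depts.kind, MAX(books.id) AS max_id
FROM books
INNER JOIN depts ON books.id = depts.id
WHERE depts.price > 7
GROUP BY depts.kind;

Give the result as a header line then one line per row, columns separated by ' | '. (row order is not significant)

== RESULT ==
depts.kind | max_id
blue | 7

Derivation:
After JOIN depts (6 rows):
books.id | books.amt | depts.kind | depts.price | depts.amt | depts.id
7 | 5 | blue | 8 | 1 | 7
7 | 5 | red | 4 | 1 | 7
8 | 70 | green | 4 | 4 | 8
8 | 70 | gold | 7 | 8 | 8
7 | 8 | blue | 8 | 1 | 7
7 | 8 | red | 4 | 1 | 7
After WHERE (2 rows):
books.id | books.amt | depts.kind | depts.price | depts.amt | depts.id
7 | 5 | blue | 8 | 1 | 7
7 | 8 | blue | 8 | 1 | 7
After GROUP BY (1 rows):
depts.kind | max_id
blue | 7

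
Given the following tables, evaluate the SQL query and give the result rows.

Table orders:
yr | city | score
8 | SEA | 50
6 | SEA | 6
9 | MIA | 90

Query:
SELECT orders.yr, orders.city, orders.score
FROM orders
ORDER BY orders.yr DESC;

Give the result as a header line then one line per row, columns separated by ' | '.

== RESULT ==
orders.yr | orders.city | orders.score
9 | MIA | 90
8 | SEA | 50
6 | SEA | 6

Derivation:
After SELECT (3 rows):
orders.yr | orders.city | orders.score
8 | SEA | 50
6 | SEA | 6
9 | MIA | 90
After ORDER BY (3 rows):
orders.yr | orders.city | orders.score
9 | MIA | 90
8 | SEA | 50
6 | SEA | 6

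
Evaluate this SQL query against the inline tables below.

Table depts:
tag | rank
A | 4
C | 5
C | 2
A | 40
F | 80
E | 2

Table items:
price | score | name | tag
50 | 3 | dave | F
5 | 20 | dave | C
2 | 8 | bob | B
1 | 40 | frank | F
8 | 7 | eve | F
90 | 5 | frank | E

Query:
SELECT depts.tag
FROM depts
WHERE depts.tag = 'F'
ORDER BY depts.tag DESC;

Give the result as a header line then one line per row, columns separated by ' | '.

After WHERE (1 rows):
depts.tag | depts.rank
F | 80
After SELECT (1 rows):
depts.tag
F
After ORDER BY (1 rows):
depts.tag
F

== RESULT ==
depts.tag
F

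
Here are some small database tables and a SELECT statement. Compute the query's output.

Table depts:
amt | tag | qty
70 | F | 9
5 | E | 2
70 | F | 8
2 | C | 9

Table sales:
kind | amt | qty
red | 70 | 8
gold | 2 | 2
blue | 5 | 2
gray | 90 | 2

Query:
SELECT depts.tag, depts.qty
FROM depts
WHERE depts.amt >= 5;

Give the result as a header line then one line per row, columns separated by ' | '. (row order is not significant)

After WHERE (3 rows):
depts.amt | depts.tag | depts.qty
70 | F | 9
5 | E | 2
70 | F | 8
After SELECT (3 rows):
depts.tag | depts.qty
F | 9
E | 2
F | 8

== RESULT ==
depts.tag | depts.qty
F | 9
E | 2
F | 8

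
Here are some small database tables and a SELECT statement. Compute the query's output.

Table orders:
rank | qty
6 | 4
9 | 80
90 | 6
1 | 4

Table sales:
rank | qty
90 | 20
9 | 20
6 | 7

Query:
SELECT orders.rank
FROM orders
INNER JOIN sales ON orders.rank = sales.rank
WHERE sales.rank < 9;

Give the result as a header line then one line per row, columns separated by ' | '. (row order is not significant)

== RESULT ==
orders.rank
6

Derivation:
After JOIN sales (3 rows):
orders.rank | orders.qty | sales.rank | sales.qty
6 | 4 | 6 | 7
9 | 80 | 9 | 20
90 | 6 | 90 | 20
After WHERE (1 rows):
orders.rank | orders.qty | sales.rank | sales.qty
6 | 4 | 6 | 7
After SELECT (1 rows):
orders.rank
6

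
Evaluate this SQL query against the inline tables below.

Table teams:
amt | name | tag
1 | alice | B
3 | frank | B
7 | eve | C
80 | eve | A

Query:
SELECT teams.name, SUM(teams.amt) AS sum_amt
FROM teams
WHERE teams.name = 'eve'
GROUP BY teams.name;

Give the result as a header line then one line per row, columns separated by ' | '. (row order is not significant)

After WHERE (2 rows):
teams.amt | teams.name | teams.tag
7 | eve | C
80 | eve | A
After GROUP BY (1 rows):
teams.name | sum_amt
eve | 87

== RESULT ==
teams.name | sum_amt
eve | 87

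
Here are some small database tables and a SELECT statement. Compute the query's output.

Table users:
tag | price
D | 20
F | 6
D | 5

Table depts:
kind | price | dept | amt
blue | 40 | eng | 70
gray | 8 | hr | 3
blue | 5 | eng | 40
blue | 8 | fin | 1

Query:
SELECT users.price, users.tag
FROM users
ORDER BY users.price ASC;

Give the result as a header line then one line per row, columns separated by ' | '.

After SELECT (3 rows):
users.price | users.tag
20 | D
6 | F
5 | D
After ORDER BY (3 rows):
users.price | users.tag
5 | D
6 | F
20 | D

== RESULT ==
users.price | users.tag
5 | D
6 | F
20 | D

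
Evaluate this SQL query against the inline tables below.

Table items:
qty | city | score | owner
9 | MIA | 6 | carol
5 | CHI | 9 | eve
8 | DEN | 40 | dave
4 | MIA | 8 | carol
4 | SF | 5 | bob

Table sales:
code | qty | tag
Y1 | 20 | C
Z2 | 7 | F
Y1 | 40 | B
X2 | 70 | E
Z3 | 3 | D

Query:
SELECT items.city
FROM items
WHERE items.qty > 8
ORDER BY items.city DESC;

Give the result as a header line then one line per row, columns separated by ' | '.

After WHERE (1 rows):
items.qty | items.city | items.score | items.owner
9 | MIA | 6 | carol
After SELECT (1 rows):
items.city
MIA
After ORDER BY (1 rows):
items.city
MIA

== RESULT ==
items.city
MIA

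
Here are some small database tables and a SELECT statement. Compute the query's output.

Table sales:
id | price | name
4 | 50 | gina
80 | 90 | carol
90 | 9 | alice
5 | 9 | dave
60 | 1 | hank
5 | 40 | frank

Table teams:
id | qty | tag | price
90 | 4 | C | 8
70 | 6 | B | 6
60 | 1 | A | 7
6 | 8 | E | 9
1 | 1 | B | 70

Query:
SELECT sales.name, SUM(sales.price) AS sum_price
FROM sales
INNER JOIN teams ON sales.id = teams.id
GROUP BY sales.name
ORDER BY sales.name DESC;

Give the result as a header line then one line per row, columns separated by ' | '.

== RESULT ==
sales.name | sum_price
hank | 1
alice | 9

Derivation:
After JOIN teams (2 rows):
sales.id | sales.price | sales.name | teams.id | teams.qty | teams.tag | teams.price
90 | 9 | alice | 90 | 4 | C | 8
60 | 1 | hank | 60 | 1 | A | 7
After GROUP BY (2 rows):
sales.name | sum_price
alice | 9
hank | 1
After ORDER BY (2 rows):
sales.name | sum_price
hank | 1
alice | 9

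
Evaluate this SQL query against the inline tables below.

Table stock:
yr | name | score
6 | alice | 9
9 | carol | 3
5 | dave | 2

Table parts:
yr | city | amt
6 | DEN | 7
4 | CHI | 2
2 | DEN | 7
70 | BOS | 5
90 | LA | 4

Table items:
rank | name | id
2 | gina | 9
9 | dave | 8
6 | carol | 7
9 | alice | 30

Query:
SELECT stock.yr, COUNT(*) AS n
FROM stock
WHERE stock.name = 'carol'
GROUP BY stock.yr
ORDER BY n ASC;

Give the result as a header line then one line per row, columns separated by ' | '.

After WHERE (1 rows):
stock.yr | stock.name | stock.score
9 | carol | 3
After GROUP BY (1 rows):
stock.yr | n
9 | 1
After ORDER BY (1 rows):
stock.yr | n
9 | 1

== RESULT ==
stock.yr | n
9 | 1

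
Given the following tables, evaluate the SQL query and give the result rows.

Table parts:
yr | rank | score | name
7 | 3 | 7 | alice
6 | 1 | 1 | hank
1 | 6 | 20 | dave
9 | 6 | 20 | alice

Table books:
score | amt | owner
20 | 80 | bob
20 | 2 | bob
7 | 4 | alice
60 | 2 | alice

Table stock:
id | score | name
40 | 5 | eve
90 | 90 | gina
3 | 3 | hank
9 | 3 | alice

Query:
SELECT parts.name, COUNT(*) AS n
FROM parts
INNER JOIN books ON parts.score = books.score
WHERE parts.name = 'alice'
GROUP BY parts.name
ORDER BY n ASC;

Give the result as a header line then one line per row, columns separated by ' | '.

After JOIN books (5 rows):
parts.yr | parts.rank | parts.score | parts.name | books.score | books.amt | books.owner
7 | 3 | 7 | alice | 7 | 4 | alice
1 | 6 | 20 | dave | 20 | 80 | bob
1 | 6 | 20 | dave | 20 | 2 | bob
9 | 6 | 20 | alice | 20 | 80 | bob
9 | 6 | 20 | alice | 20 | 2 | bob
After WHERE (3 rows):
parts.yr | parts.rank | parts.score | parts.name | books.score | books.amt | books.owner
7 | 3 | 7 | alice | 7 | 4 | alice
9 | 6 | 20 | alice | 20 | 80 | bob
9 | 6 | 20 | alice | 20 | 2 | bob
After GROUP BY (1 rows):
parts.name | n
alice | 3
After ORDER BY (1 rows):
parts.name | n
alice | 3

== RESULT ==
parts.name | n
alice | 3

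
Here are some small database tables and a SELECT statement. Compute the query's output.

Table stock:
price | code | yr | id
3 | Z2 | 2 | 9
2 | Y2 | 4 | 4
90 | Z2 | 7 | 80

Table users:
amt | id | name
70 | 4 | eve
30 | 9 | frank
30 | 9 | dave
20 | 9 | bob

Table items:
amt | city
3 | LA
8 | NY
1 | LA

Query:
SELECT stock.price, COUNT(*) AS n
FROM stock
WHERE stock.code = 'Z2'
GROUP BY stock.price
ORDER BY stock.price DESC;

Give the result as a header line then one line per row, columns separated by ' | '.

== RESULT ==
stock.price | n
90 | 1
3 | 1

Derivation:
After WHERE (2 rows):
stock.price | stock.code | stock.yr | stock.id
3 | Z2 | 2 | 9
90 | Z2 | 7 | 80
After GROUP BY (2 rows):
stock.price | n
3 | 1
90 | 1
After ORDER BY (2 rows):
stock.price | n
90 | 1
3 | 1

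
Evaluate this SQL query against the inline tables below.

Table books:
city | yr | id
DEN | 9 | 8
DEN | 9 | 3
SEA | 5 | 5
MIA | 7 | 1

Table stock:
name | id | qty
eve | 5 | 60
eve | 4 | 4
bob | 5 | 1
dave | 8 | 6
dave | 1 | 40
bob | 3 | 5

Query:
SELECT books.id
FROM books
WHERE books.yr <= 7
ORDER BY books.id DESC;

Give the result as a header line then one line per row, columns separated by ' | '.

After WHERE (2 rows):
books.city | books.yr | books.id
SEA | 5 | 5
MIA | 7 | 1
After SELECT (2 rows):
books.id
5
1
After ORDER BY (2 rows):
books.id
5
1

== RESULT ==
books.id
5
1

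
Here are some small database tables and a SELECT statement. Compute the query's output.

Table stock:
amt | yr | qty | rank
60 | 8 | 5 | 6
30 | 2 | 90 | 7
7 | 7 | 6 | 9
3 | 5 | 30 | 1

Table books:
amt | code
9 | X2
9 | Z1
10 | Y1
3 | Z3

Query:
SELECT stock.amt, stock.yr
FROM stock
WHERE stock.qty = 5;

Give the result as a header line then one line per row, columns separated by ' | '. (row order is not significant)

== RESULT ==
stock.amt | stock.yr
60 | 8

Derivation:
After WHERE (1 rows):
stock.amt | stock.yr | stock.qty | stock.rank
60 | 8 | 5 | 6
After SELECT (1 rows):
stock.amt | stock.yr
60 | 8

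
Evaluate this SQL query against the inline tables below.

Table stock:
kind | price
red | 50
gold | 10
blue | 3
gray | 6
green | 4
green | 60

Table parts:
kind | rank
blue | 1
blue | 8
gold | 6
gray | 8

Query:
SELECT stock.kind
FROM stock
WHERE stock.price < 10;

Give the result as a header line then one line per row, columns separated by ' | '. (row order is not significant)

== RESULT ==
stock.kind
blue
gray
green

Derivation:
After WHERE (3 rows):
stock.kind | stock.price
blue | 3
gray | 6
green | 4
After SELECT (3 rows):
stock.kind
blue
gray
green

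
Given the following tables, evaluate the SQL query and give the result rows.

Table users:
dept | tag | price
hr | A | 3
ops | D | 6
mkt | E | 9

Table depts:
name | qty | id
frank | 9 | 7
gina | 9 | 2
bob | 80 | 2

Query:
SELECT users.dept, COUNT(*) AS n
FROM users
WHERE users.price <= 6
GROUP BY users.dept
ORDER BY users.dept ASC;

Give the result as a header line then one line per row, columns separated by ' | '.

After WHERE (2 rows):
users.dept | users.tag | users.price
hr | A | 3
ops | D | 6
After GROUP BY (2 rows):
users.dept | n
hr | 1
ops | 1
After ORDER BY (2 rows):
users.dept | n
hr | 1
ops | 1

== RESULT ==
users.dept | n
hr | 1
ops | 1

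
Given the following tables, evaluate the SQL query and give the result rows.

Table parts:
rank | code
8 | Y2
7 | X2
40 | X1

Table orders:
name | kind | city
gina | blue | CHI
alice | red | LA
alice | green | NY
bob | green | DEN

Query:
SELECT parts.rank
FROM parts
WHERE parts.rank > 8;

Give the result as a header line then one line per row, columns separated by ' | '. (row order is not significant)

== RESULT ==
parts.rank
40

Derivation:
After WHERE (1 rows):
parts.rank | parts.code
40 | X1
After SELECT (1 rows):
parts.rank
40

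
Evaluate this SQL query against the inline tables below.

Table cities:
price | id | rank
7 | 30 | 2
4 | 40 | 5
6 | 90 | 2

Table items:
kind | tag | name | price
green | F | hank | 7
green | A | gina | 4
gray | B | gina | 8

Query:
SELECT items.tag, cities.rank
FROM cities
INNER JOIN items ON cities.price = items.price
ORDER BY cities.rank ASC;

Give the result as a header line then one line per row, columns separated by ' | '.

== RESULT ==
items.tag | cities.rank
F | 2
A | 5

Derivation:
After JOIN items (2 rows):
cities.price | cities.id | cities.rank | items.kind | items.tag | items.name | items.price
7 | 30 | 2 | green | F | hank | 7
4 | 40 | 5 | green | A | gina | 4
After SELECT (2 rows):
items.tag | cities.rank
F | 2
A | 5
After ORDER BY (2 rows):
items.tag | cities.rank
F | 2
A | 5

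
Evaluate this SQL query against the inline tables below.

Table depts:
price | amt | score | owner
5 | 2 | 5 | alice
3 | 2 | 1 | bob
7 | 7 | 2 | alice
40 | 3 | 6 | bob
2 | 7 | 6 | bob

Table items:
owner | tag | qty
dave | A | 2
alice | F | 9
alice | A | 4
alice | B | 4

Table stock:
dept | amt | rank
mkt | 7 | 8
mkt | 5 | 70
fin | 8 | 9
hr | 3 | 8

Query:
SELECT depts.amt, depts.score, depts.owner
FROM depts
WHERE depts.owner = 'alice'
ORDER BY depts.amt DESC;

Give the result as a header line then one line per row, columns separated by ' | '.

After WHERE (2 rows):
depts.price | depts.amt | depts.score | depts.owner
5 | 2 | 5 | alice
7 | 7 | 2 | alice
After SELECT (2 rows):
depts.amt | depts.score | depts.owner
2 | 5 | alice
7 | 2 | alice
After ORDER BY (2 rows):
depts.amt | depts.score | depts.owner
7 | 2 | alice
2 | 5 | alice

== RESULT ==
depts.amt | depts.score | depts.owner
7 | 2 | alice
2 | 5 | alice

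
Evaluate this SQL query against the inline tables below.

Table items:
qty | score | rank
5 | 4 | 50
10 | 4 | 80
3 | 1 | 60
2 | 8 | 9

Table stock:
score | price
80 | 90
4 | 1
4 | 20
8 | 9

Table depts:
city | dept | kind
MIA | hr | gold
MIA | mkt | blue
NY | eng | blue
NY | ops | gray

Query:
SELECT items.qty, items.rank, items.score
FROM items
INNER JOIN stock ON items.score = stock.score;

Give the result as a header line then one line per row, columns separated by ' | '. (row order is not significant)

After JOIN stock (5 rows):
items.qty | items.score | items.rank | stock.score | stock.price
5 | 4 | 50 | 4 | 1
5 | 4 | 50 | 4 | 20
10 | 4 | 80 | 4 | 1
10 | 4 | 80 | 4 | 20
2 | 8 | 9 | 8 | 9
After SELECT (5 rows):
items.qty | items.rank | items.score
5 | 50 | 4
5 | 50 | 4
10 | 80 | 4
10 | 80 | 4
2 | 9 | 8

== RESULT ==
items.qty | items.rank | items.score
5 | 50 | 4
5 | 50 | 4
10 | 80 | 4
10 | 80 | 4
2 | 9 | 8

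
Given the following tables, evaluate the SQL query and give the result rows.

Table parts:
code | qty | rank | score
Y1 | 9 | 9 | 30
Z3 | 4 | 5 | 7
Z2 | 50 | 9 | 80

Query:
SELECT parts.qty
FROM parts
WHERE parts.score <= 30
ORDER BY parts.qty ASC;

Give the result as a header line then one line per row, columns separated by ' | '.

After WHERE (2 rows):
parts.code | parts.qty | parts.rank | parts.score
Y1 | 9 | 9 | 30
Z3 | 4 | 5 | 7
After SELECT (2 rows):
parts.qty
9
4
After ORDER BY (2 rows):
parts.qty
4
9

== RESULT ==
parts.qty
4
9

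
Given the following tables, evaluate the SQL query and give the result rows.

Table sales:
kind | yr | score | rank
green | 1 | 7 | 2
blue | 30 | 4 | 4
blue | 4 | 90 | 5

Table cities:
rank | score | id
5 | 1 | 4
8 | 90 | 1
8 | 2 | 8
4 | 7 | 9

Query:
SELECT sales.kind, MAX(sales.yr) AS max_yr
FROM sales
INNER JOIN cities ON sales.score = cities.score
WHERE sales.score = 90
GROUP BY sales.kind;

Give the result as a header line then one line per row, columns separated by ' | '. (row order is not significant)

After JOIN cities (2 rows):
sales.kind | sales.yr | sales.score | sales.rank | cities.rank | cities.score | cities.id
green | 1 | 7 | 2 | 4 | 7 | 9
blue | 4 | 90 | 5 | 8 | 90 | 1
After WHERE (1 rows):
sales.kind | sales.yr | sales.score | sales.rank | cities.rank | cities.score | cities.id
blue | 4 | 90 | 5 | 8 | 90 | 1
After GROUP BY (1 rows):
sales.kind | max_yr
blue | 4

== RESULT ==
sales.kind | max_yr
blue | 4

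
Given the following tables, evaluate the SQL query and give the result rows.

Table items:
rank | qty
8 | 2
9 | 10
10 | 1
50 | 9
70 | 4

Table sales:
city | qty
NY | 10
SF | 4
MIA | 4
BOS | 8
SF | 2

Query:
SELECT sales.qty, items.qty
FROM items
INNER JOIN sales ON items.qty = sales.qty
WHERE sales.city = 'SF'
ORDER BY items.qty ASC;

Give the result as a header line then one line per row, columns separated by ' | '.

After JOIN sales (4 rows):
items.rank | items.qty | sales.city | sales.qty
8 | 2 | SF | 2
9 | 10 | NY | 10
70 | 4 | SF | 4
70 | 4 | MIA | 4
After WHERE (2 rows):
items.rank | items.qty | sales.city | sales.qty
8 | 2 | SF | 2
70 | 4 | SF | 4
After SELECT (2 rows):
sales.qty | items.qty
2 | 2
4 | 4
After ORDER BY (2 rows):
sales.qty | items.qty
2 | 2
4 | 4

== RESULT ==
sales.qty | items.qty
2 | 2
4 | 4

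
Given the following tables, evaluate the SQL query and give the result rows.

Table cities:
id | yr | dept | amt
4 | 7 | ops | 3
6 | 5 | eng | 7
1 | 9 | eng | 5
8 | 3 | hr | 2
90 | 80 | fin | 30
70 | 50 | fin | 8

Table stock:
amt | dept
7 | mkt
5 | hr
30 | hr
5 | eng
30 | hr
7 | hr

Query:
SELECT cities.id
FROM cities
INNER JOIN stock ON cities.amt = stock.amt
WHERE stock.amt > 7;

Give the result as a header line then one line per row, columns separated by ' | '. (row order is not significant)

== RESULT ==
cities.id
90
90

Derivation:
After JOIN stock (6 rows):
cities.id | cities.yr | cities.dept | cities.amt | stock.amt | stock.dept
6 | 5 | eng | 7 | 7 | mkt
6 | 5 | eng | 7 | 7 | hr
1 | 9 | eng | 5 | 5 | hr
1 | 9 | eng | 5 | 5 | eng
90 | 80 | fin | 30 | 30 | hr
90 | 80 | fin | 30 | 30 | hr
After WHERE (2 rows):
cities.id | cities.yr | cities.dept | cities.amt | stock.amt | stock.dept
90 | 80 | fin | 30 | 30 | hr
90 | 80 | fin | 30 | 30 | hr
After SELECT (2 rows):
cities.id
90
90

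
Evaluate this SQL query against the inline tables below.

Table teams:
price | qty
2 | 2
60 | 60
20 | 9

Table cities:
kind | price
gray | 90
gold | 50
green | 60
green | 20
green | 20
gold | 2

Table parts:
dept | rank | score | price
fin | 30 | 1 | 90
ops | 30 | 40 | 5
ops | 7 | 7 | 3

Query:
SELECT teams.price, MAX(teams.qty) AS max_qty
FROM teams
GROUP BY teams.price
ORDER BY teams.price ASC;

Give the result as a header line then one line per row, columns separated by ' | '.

== RESULT ==
teams.price | max_qty
2 | 2
20 | 9
60 | 60

Derivation:
After GROUP BY (3 rows):
teams.price | max_qty
2 | 2
60 | 60
20 | 9
After ORDER BY (3 rows):
teams.price | max_qty
2 | 2
20 | 9
60 | 60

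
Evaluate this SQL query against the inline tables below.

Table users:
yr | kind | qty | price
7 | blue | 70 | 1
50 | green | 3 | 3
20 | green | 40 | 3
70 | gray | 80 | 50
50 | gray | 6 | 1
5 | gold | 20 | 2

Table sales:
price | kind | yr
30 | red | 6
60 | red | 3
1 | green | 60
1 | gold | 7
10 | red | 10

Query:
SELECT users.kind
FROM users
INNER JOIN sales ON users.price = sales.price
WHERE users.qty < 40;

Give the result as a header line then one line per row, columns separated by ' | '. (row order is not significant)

After JOIN sales (4 rows):
users.yr | users.kind | users.qty | users.price | sales.price | sales.kind | sales.yr
7 | blue | 70 | 1 | 1 | green | 60
7 | blue | 70 | 1 | 1 | gold | 7
50 | gray | 6 | 1 | 1 | green | 60
50 | gray | 6 | 1 | 1 | gold | 7
After WHERE (2 rows):
users.yr | users.kind | users.qty | users.price | sales.price | sales.kind | sales.yr
50 | gray | 6 | 1 | 1 | green | 60
50 | gray | 6 | 1 | 1 | gold | 7
After SELECT (2 rows):
users.kind
gray
gray

== RESULT ==
users.kind
gray
gray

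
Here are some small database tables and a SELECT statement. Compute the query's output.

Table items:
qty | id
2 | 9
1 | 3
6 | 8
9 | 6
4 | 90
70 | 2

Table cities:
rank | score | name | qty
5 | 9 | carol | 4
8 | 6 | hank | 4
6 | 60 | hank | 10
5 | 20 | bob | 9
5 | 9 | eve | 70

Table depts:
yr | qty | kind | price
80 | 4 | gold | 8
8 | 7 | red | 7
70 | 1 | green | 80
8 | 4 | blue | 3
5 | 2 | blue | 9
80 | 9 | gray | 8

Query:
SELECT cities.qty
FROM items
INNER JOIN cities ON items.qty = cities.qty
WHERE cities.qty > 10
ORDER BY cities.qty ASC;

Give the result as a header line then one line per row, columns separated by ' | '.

After JOIN cities (4 rows):
items.qty | items.id | cities.rank | cities.score | cities.name | cities.qty
9 | 6 | 5 | 20 | bob | 9
4 | 90 | 5 | 9 | carol | 4
4 | 90 | 8 | 6 | hank | 4
70 | 2 | 5 | 9 | eve | 70
After WHERE (1 rows):
items.qty | items.id | cities.rank | cities.score | cities.name | cities.qty
70 | 2 | 5 | 9 | eve | 70
After SELECT (1 rows):
cities.qty
70
After ORDER BY (1 rows):
cities.qty
70

== RESULT ==
cities.qty
70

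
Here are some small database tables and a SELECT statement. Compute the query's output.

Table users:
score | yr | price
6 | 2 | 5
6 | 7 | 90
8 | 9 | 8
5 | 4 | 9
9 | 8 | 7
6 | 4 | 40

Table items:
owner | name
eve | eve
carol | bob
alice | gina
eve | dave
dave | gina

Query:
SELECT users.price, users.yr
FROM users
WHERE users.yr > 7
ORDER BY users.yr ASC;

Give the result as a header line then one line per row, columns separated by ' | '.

After WHERE (2 rows):
users.score | users.yr | users.price
8 | 9 | 8
9 | 8 | 7
After SELECT (2 rows):
users.price | users.yr
8 | 9
7 | 8
After ORDER BY (2 rows):
users.price | users.yr
7 | 8
8 | 9

== RESULT ==
users.price | users.yr
7 | 8
8 | 9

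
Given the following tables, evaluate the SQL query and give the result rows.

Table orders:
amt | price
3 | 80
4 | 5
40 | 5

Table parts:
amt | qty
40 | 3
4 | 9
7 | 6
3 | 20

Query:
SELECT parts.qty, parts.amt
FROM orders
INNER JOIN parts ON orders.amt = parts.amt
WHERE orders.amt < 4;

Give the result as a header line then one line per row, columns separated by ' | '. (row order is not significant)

After JOIN parts (3 rows):
orders.amt | orders.price | parts.amt | parts.qty
3 | 80 | 3 | 20
4 | 5 | 4 | 9
40 | 5 | 40 | 3
After WHERE (1 rows):
orders.amt | orders.price | parts.amt | parts.qty
3 | 80 | 3 | 20
After SELECT (1 rows):
parts.qty | parts.amt
20 | 3

== RESULT ==
parts.qty | parts.amt
20 | 3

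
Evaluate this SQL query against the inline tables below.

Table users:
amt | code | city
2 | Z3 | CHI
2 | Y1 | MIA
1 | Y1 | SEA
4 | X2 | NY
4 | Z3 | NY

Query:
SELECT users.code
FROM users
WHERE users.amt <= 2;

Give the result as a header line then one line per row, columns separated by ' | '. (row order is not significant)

After WHERE (3 rows):
users.amt | users.code | users.city
2 | Z3 | CHI
2 | Y1 | MIA
1 | Y1 | SEA
After SELECT (3 rows):
users.code
Z3
Y1
Y1

== RESULT ==
users.code
Z3
Y1
Y1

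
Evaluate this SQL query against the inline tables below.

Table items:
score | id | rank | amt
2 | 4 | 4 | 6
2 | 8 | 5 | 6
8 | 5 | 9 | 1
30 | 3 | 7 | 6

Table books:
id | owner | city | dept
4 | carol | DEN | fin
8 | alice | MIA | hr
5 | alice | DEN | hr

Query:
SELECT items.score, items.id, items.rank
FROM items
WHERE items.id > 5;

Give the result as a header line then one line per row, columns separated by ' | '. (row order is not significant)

After WHERE (1 rows):
items.score | items.id | items.rank | items.amt
2 | 8 | 5 | 6
After SELECT (1 rows):
items.score | items.id | items.rank
2 | 8 | 5

== RESULT ==
items.score | items.id | items.rank
2 | 8 | 5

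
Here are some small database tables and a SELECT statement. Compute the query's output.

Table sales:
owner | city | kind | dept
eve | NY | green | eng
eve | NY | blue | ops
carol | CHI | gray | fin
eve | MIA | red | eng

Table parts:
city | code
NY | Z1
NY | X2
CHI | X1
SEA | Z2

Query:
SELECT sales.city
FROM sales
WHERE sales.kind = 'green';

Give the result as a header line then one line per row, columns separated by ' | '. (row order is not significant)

After WHERE (1 rows):
sales.owner | sales.city | sales.kind | sales.dept
eve | NY | green | eng
After SELECT (1 rows):
sales.city
NY

== RESULT ==
sales.city
NY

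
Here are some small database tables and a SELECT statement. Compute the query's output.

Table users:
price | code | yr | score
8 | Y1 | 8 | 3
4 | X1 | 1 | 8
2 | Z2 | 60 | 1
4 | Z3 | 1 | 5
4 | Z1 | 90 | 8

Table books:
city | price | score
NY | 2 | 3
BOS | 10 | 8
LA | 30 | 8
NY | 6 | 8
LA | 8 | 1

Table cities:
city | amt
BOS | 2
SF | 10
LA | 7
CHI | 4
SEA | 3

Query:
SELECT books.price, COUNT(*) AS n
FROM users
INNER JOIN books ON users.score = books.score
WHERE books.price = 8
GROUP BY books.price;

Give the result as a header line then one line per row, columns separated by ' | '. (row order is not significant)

== RESULT ==
books.price | n
8 | 1

Derivation:
After JOIN books (8 rows):
users.price | users.code | users.yr | users.score | books.city | books.price | books.score
8 | Y1 | 8 | 3 | NY | 2 | 3
4 | X1 | 1 | 8 | BOS | 10 | 8
4 | X1 | 1 | 8 | LA | 30 | 8
4 | X1 | 1 | 8 | NY | 6 | 8
2 | Z2 | 60 | 1 | LA | 8 | 1
4 | Z1 | 90 | 8 | BOS | 10 | 8
4 | Z1 | 90 | 8 | LA | 30 | 8
4 | Z1 | 90 | 8 | NY | 6 | 8
After WHERE (1 rows):
users.price | users.code | users.yr | users.score | books.city | books.price | books.score
2 | Z2 | 60 | 1 | LA | 8 | 1
After GROUP BY (1 rows):
books.price | n
8 | 1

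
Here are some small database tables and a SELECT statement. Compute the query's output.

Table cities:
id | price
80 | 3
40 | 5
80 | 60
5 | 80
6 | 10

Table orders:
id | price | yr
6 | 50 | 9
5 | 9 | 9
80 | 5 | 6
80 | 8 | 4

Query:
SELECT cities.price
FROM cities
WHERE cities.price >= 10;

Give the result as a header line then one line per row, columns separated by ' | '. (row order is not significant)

After WHERE (3 rows):
cities.id | cities.price
80 | 60
5 | 80
6 | 10
After SELECT (3 rows):
cities.price
60
80
10

== RESULT ==
cities.price
60
80
10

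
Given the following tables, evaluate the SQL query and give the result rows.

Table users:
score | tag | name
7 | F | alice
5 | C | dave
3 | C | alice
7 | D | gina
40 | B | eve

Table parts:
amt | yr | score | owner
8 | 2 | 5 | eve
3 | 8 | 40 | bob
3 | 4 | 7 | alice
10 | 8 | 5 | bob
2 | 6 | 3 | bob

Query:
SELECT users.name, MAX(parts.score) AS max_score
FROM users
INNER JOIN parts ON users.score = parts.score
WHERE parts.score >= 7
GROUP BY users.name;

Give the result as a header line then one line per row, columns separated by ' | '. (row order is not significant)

After JOIN parts (6 rows):
users.score | users.tag | users.name | parts.amt | parts.yr | parts.score | parts.owner
7 | F | alice | 3 | 4 | 7 | alice
5 | C | dave | 8 | 2 | 5 | eve
5 | C | dave | 10 | 8 | 5 | bob
3 | C | alice | 2 | 6 | 3 | bob
7 | D | gina | 3 | 4 | 7 | alice
40 | B | eve | 3 | 8 | 40 | bob
After WHERE (3 rows):
users.score | users.tag | users.name | parts.amt | parts.yr | parts.score | parts.owner
7 | F | alice | 3 | 4 | 7 | alice
7 | D | gina | 3 | 4 | 7 | alice
40 | B | eve | 3 | 8 | 40 | bob
After GROUP BY (3 rows):
users.name | max_score
alice | 7
gina | 7
eve | 40

== RESULT ==
users.name | max_score
alice | 7
gina | 7
eve | 40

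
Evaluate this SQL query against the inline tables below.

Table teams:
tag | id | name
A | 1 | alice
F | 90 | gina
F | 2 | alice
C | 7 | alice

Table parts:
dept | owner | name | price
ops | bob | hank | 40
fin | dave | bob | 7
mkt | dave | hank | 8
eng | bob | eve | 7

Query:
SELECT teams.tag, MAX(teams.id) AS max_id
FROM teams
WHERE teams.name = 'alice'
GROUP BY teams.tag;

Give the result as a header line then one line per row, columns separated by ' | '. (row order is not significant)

After WHERE (3 rows):
teams.tag | teams.id | teams.name
A | 1 | alice
F | 2 | alice
C | 7 | alice
After GROUP BY (3 rows):
teams.tag | max_id
A | 1
F | 2
C | 7

== RESULT ==
teams.tag | max_id
A | 1
F | 2
C | 7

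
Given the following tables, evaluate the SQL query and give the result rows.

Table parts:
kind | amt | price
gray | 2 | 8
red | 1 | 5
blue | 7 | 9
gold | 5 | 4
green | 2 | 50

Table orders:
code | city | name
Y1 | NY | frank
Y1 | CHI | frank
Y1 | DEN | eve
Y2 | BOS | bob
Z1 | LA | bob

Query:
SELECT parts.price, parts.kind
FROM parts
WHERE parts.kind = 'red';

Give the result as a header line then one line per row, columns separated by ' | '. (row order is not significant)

After WHERE (1 rows):
parts.kind | parts.amt | parts.price
red | 1 | 5
After SELECT (1 rows):
parts.price | parts.kind
5 | red

== RESULT ==
parts.price | parts.kind
5 | red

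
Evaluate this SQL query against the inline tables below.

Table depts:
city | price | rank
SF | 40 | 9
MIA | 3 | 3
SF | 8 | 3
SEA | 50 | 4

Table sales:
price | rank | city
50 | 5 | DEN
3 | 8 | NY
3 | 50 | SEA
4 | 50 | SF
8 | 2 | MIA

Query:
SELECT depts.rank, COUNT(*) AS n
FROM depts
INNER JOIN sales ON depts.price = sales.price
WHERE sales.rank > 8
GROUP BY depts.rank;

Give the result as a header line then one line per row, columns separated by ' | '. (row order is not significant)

After JOIN sales (4 rows):
depts.city | depts.price | depts.rank | sales.price | sales.rank | sales.city
MIA | 3 | 3 | 3 | 8 | NY
MIA | 3 | 3 | 3 | 50 | SEA
SF | 8 | 3 | 8 | 2 | MIA
SEA | 50 | 4 | 50 | 5 | DEN
After WHERE (1 rows):
depts.city | depts.price | depts.rank | sales.price | sales.rank | sales.city
MIA | 3 | 3 | 3 | 50 | SEA
After GROUP BY (1 rows):
depts.rank | n
3 | 1

== RESULT ==
depts.rank | n
3 | 1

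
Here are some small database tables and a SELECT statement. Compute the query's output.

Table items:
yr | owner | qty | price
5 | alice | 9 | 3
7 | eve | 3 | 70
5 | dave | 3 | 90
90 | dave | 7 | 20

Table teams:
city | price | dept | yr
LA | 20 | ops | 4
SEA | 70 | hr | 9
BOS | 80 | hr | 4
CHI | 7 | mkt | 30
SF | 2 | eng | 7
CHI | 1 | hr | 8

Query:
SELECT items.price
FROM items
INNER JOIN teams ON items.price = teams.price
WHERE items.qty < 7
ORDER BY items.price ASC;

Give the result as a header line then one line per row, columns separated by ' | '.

== RESULT ==
items.price
70

Derivation:
After JOIN teams (2 rows):
items.yr | items.owner | items.qty | items.price | teams.city | teams.price | teams.dept | teams.yr
7 | eve | 3 | 70 | SEA | 70 | hr | 9
90 | dave | 7 | 20 | LA | 20 | ops | 4
After WHERE (1 rows):
items.yr | items.owner | items.qty | items.price | teams.city | teams.price | teams.dept | teams.yr
7 | eve | 3 | 70 | SEA | 70 | hr | 9
After SELECT (1 rows):
items.price
70
After ORDER BY (1 rows):
items.price
70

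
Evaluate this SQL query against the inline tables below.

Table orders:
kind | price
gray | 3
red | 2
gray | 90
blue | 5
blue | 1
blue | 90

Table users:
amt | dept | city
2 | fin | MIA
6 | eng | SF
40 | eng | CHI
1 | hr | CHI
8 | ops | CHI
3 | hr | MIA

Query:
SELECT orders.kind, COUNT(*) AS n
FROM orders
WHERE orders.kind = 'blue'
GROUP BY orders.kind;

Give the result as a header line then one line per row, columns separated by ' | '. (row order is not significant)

After WHERE (3 rows):
orders.kind | orders.price
blue | 5
blue | 1
blue | 90
After GROUP BY (1 rows):
orders.kind | n
blue | 3

== RESULT ==
orders.kind | n
blue | 3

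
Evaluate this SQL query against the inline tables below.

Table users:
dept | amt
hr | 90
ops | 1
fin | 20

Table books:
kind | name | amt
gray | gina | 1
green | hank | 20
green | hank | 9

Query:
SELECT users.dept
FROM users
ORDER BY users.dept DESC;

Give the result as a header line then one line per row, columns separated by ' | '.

== RESULT ==
users.dept
ops
hr
fin

Derivation:
After SELECT (3 rows):
users.dept
hr
ops
fin
After ORDER BY (3 rows):
users.dept
ops
hr
fin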